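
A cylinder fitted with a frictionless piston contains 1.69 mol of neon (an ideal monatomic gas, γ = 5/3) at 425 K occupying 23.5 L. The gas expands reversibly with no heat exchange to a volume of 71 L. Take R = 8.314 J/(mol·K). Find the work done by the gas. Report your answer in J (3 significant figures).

Adiabatic: TV^(γ−1) = const with γ = 5/3.
T₂ = T₁ (V₁/V₂)^(γ−1) = 425 × (23.5/71)^0.667 = 425 × 0.4785 = 203.4 K.
W_by = nCᵥ(T₁ − T₂) = (1.69)(12.47)(425 − 203.4) = 4671 J.

W ≈ 4670 J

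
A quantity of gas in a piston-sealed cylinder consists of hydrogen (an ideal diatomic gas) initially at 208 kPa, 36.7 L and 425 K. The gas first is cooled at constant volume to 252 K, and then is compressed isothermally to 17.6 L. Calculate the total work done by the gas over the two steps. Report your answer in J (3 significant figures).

W_total ≈ -3330 J

Step 1 (isochoric): W = 0 (constant volume).
After step 1: P = 123.3 kPa (V unchanged).
Step 2 (isothermal): W = P₁V₁ ln(V₂/V₁) = (4526) ln(17.6/36.7) = -3326 J.
W_total = 0 − 3326 = -3326 J.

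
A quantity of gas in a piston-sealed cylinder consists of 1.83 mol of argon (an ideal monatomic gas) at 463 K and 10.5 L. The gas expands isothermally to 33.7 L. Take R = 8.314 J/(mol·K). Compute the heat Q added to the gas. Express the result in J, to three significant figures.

Q ≈ 8210 J

Isothermal ⇒ ΔU = 0, so Q = W = nRT ln(V₂/V₁).
Q = (1.83)(8.314)(463) ln(33.7/10.5) = 7044 × 1.166 = 8215 J.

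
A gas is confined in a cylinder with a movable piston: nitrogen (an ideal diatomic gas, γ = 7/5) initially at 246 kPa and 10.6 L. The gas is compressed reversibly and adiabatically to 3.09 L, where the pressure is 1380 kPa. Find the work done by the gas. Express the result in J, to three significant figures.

W ≈ -4140 J

Adiabatic: W = (P₁V₁ − P₂V₂)/(γ − 1) with γ = 7/5.
P₁V₁ = 2608 J, P₂V₂ = 4264 J.
W = (2608 − 4264) / 0.4 = -4142 J.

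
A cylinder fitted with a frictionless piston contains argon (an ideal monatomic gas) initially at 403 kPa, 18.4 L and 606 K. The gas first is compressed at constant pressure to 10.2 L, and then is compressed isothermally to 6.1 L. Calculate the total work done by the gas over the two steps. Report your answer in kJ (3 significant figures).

W_total ≈ -5.42 kJ

Step 1 (isobaric): W = PΔV = (403 kPa)(10.2 − 18.4 L) = -3305 J.
After step 1: P = 403 kPa, V = 10.2 L, T = 335.9 K.
Step 2 (isothermal): W = P₁V₁ ln(V₂/V₁) = (4111) ln(6.1/10.2) = -2113 J.
W_total = -3305 − 2113 = -5418 J.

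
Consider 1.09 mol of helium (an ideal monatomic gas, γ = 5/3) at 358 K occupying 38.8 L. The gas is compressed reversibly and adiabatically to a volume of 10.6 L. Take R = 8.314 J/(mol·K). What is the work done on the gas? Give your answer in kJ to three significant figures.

Adiabatic: TV^(γ−1) = const with γ = 5/3.
T₂ = T₁ (V₁/V₂)^(γ−1) = 358 × (38.8/10.6)^0.667 = 358 × 2.375 = 850.3 K.
W_by = nCᵥ(T₁ − T₂) = (1.09)(12.47)(358 − 850.3) = -6692 J.
Work on gas = −W_by = 6692 J.

W ≈ 6.69 kJ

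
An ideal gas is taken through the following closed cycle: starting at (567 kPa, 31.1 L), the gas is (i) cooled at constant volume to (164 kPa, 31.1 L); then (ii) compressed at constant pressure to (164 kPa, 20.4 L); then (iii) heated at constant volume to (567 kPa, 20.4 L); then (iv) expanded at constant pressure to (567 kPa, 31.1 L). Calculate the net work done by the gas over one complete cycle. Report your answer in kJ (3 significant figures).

Constant-volume legs do no work.
W(ii) = (164)(20.4 − 31.1) = -1755 J; W(iv) = (567)(31.1 − 20.4) = 6067 J.
W_net = -1755 + 6067 = 4312 J (the clockwise enclosed area).

W_net ≈ 4.31 kJ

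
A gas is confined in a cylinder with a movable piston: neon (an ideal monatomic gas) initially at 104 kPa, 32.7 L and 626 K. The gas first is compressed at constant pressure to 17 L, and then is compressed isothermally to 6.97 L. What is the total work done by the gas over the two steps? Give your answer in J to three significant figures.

Step 1 (isobaric): W = PΔV = (104 kPa)(17 − 32.7 L) = -1633 J.
After step 1: P = 104 kPa, V = 17 L, T = 325.4 K.
Step 2 (isothermal): W = P₁V₁ ln(V₂/V₁) = (1768) ln(6.97/17) = -1576 J.
W_total = -1633 − 1576 = -3209 J.

W_total ≈ -3210 J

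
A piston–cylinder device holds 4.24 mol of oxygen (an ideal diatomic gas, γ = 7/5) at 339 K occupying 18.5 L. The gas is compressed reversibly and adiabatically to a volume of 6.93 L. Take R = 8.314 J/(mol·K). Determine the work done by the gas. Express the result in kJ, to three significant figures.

Adiabatic: TV^(γ−1) = const with γ = 7/5.
T₂ = T₁ (V₁/V₂)^(γ−1) = 339 × (18.5/6.93)^0.4 = 339 × 1.481 = 502.1 K.
W_by = nCᵥ(T₁ − T₂) = (4.24)(20.79)(339 − 502.1) = -14372 J.

W ≈ -14.4 kJ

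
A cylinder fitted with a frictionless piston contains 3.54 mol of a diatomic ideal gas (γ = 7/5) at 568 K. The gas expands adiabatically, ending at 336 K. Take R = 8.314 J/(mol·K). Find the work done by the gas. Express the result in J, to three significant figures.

W ≈ 17100 J

Adiabatic ⇒ Q = 0, so W_by = −ΔU = nCᵥ(T₁ − T₂).
Cᵥ = 5R/2 = 20.79 J/(mol·K).
W = (3.54)(20.79)(568 − 336) = 17070 J.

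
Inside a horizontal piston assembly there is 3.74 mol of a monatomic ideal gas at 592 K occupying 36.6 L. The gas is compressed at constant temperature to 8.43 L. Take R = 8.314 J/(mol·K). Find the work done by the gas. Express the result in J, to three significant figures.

Isothermal: W = nRT ln(V₂/V₁).
W = (3.74)(8.314)(592) × ln(8.43/36.6)
  = 18408 × -1.468
W_by_gas = -27027 J.

W ≈ -27000 J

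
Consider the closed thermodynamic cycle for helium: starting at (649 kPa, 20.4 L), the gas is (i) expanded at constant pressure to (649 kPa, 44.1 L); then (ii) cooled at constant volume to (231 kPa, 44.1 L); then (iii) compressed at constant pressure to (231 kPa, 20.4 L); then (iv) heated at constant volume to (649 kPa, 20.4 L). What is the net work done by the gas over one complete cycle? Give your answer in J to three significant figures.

W_net ≈ 9910 J

Constant-volume legs do no work.
W(i) = (649)(44.1 − 20.4) = 15381 J; W(iii) = (231)(20.4 − 44.1) = -5475 J.
W_net = 15381 − 5475 = 9907 J (the clockwise enclosed area).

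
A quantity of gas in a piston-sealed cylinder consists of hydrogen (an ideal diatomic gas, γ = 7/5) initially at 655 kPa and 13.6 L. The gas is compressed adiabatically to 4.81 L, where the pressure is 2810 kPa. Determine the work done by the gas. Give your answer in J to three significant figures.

W ≈ -11500 J

Adiabatic: W = (P₁V₁ − P₂V₂)/(γ − 1) with γ = 7/5.
P₁V₁ = 8908 J, P₂V₂ = 13516 J.
W = (8908 − 13516) / 0.4 = -11520 J.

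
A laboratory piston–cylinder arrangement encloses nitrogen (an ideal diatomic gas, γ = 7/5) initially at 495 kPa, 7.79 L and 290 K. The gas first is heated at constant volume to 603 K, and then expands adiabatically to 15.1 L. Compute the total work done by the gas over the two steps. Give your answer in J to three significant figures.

Step 1 (isochoric): W = 0 (constant volume).
After step 1: P = 1029 kPa (V unchanged).
Step 2 (adiabatic): W = (P₁V₁ − P₂V₂)/(γ−1) = (8018 − 6153)/0.4 = 4662 J.
W_total = 0 + 4662 = 4662 J.

W_total ≈ 4660 J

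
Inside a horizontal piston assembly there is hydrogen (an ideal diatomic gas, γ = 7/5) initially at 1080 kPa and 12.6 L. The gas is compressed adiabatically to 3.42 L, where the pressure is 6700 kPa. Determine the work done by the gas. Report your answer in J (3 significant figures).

Adiabatic: W = (P₁V₁ − P₂V₂)/(γ − 1) with γ = 7/5.
P₁V₁ = 13608 J, P₂V₂ = 22914 J.
W = (13608 − 22914) / 0.4 = -23265 J.

W ≈ -23300 J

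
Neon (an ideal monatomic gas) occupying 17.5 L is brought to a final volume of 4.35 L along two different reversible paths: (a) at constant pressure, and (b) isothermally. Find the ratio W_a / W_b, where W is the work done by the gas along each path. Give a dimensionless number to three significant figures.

W_a / W_b ≈ 0.540

Path (a) isobaric: W = P₁(V₂ − V₁) → W_a/(P₁V₁) = -0.7514.
Path (b) isothermal: W = P₁V₁ ln(V₂/V₁) → W_b/(P₁V₁) = -1.392.
W_a / W_b = -0.7514 / -1.392 = 0.5398.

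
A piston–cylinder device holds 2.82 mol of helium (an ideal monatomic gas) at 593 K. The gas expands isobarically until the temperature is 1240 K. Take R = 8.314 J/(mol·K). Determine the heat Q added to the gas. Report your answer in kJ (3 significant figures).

Q ≈ 37.9 kJ

Isobaric: W = nRΔT = (2.82)(8.314)(647) = 15169 J.
ΔU = nCᵥΔT with Cᵥ = 3R/2: ΔU = (2.82)(12.47)(647) = 22754 J.
Q = ΔU + W = 22754 + 15169 = 37923 J.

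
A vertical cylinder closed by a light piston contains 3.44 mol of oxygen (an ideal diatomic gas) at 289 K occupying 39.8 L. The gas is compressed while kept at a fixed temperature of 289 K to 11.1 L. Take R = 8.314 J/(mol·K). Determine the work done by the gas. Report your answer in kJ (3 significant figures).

W ≈ -10.6 kJ

Isothermal: W = nRT ln(V₂/V₁).
W = (3.44)(8.314)(289) × ln(11.1/39.8)
  = 8265 × -1.277
W_by_gas = -10554 J.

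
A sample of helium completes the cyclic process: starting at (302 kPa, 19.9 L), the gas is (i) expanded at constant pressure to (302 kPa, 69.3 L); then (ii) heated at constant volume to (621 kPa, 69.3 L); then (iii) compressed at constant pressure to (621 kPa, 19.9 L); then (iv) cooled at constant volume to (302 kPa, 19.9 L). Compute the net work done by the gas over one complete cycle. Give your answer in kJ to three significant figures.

Constant-volume legs do no work.
W(i) = (302)(69.3 − 19.9) = 14919 J; W(iii) = (621)(19.9 − 69.3) = -30677 J.
W_net = 14919 − 30677 = -15759 J (the counter-clockwise enclosed area).

W_net ≈ -15.8 kJ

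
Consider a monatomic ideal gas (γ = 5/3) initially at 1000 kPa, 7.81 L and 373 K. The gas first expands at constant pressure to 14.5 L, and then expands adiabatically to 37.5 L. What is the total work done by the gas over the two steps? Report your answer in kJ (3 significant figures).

Step 1 (isobaric): W = PΔV = (1000 kPa)(14.5 − 7.81 L) = 6690 J.
After step 1: P = 1000 kPa, V = 14.5 L, T = 692.5 K.
Step 2 (adiabatic): W = (P₁V₁ − P₂V₂)/(γ−1) = (14500 − 7696)/0.667 = 10206 J.
W_total = 6690 + 10206 = 16896 J.

W_total ≈ 16.9 kJ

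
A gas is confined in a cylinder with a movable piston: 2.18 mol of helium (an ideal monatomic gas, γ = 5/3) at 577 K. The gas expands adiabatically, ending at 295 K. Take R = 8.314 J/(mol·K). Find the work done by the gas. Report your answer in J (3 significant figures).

W ≈ 7670 J

Adiabatic ⇒ Q = 0, so W_by = −ΔU = nCᵥ(T₁ − T₂).
Cᵥ = 3R/2 = 12.47 J/(mol·K).
W = (2.18)(12.47)(577 − 295) = 7667 J.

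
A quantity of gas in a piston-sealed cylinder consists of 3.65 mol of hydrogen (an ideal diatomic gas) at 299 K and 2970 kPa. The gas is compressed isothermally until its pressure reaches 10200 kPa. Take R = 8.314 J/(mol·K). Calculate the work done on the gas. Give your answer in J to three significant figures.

Isothermal process: W = nRT ln(V₂/V₁) = nRT ln(P₁/P₂).
W = (3.65)(8.314)(299) × ln(2970/10200)
  = 9073 × ln(0.2912) = 9073 × -1.234
W_by_gas = -11195 J; work on gas = −W_by = 11195 J.

W ≈ 11200 J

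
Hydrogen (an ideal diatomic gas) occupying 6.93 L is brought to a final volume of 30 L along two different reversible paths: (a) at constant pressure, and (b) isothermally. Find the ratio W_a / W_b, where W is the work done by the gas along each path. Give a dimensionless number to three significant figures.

Path (a) isobaric: W = P₁(V₂ − V₁) → W_a/(P₁V₁) = 3.329.
Path (b) isothermal: W = P₁V₁ ln(V₂/V₁) → W_b/(P₁V₁) = 1.465.
W_a / W_b = 3.329 / 1.465 = 2.272.

W_a / W_b ≈ 2.27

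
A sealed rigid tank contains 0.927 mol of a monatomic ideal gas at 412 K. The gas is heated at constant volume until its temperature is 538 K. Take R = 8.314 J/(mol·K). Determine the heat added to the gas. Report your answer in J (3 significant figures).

Constant volume ⇒ W = 0, so Q = ΔU = nCᵥΔT with Cᵥ = 3R/2 = 12.47 J/(mol·K).
ΔU = (0.927)(12.47)(538 − 412) = 1457 J.

Q ≈ 1460 J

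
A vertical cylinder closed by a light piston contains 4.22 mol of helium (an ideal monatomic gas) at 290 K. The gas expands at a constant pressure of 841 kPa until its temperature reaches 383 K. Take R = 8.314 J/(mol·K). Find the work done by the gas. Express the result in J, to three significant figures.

W ≈ 3260 J

Isobaric: W = P ΔV = nR ΔT.
W = (4.22)(8.314)(383 − 290) = 3263 J.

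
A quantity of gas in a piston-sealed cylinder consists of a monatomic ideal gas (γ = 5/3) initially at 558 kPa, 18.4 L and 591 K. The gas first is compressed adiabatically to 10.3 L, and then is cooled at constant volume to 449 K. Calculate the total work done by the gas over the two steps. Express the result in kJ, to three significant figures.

W_total ≈ -7.27 kJ

Step 1 (adiabatic): W = (P₁V₁ − P₂V₂)/(γ−1) = (10267 − 15116)/0.667 = -7273 J.
Step 2 (isochoric): W = 0 (constant volume).
W_total = -7273 + 0 = -7273 J.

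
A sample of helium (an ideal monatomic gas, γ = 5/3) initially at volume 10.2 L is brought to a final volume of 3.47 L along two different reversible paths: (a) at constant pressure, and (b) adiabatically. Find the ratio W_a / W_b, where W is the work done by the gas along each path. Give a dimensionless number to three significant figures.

W_a / W_b ≈ 0.418

Path (a) isobaric: W = P₁(V₂ − V₁) → W_a/(P₁V₁) = -0.6598.
Path (b) adiabatic: W = P₁V₁(1 − (V₁/V₂)^(γ−1))/(γ−1) → W_b/(P₁V₁) = -1.578.
W_a / W_b = -0.6598 / -1.578 = 0.4181.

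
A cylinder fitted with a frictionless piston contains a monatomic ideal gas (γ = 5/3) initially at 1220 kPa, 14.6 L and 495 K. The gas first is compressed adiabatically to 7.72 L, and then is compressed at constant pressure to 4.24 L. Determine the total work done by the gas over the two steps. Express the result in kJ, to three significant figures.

W_total ≈ -26.4 kJ

Step 1 (adiabatic): W = (P₁V₁ − P₂V₂)/(γ−1) = (17812 − 27240)/0.667 = -14142 J.
After step 1: P = 3528 kPa, V = 7.72 L, T = 757 K.
Step 2 (isobaric): W = PΔV = (3528 kPa)(4.24 − 7.72 L) = -12279 J.
W_total = -14142 − 12279 = -26421 J.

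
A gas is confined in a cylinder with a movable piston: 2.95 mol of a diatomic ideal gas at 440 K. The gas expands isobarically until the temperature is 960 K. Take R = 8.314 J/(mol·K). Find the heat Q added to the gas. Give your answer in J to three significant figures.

Q ≈ 44600 J

Isobaric: W = nRΔT = (2.95)(8.314)(520) = 12754 J.
ΔU = nCᵥΔT with Cᵥ = 5R/2: ΔU = (2.95)(20.79)(520) = 31884 J.
Q = ΔU + W = 31884 + 12754 = 44638 J.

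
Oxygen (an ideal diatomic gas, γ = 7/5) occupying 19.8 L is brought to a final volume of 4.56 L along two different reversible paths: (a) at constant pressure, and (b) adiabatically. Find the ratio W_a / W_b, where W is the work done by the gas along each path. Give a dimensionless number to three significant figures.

Path (a) isobaric: W = P₁(V₂ − V₁) → W_a/(P₁V₁) = -0.7697.
Path (b) adiabatic: W = P₁V₁(1 − (V₁/V₂)^(γ−1))/(γ−1) → W_b/(P₁V₁) = -1.998.
W_a / W_b = -0.7697 / -1.998 = 0.3852.

W_a / W_b ≈ 0.385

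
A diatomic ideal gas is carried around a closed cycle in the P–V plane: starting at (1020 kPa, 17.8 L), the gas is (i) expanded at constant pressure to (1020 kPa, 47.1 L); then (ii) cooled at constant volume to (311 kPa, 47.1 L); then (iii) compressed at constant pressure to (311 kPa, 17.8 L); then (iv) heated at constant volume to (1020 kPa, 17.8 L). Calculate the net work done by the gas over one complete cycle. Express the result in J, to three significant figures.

W_net ≈ 20800 J

Constant-volume legs do no work.
W(i) = (1020)(47.1 − 17.8) = 29886 J; W(iii) = (311)(17.8 − 47.1) = -9112 J.
W_net = 29886 − 9112 = 20774 J (the clockwise enclosed area).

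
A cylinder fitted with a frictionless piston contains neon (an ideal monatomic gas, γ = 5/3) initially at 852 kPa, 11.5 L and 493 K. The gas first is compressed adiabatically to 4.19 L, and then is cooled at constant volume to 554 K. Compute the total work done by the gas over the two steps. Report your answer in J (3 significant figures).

W_total ≈ -14100 J

Step 1 (adiabatic): W = (P₁V₁ − P₂V₂)/(γ−1) = (9798 − 19207)/0.667 = -14114 J.
Step 2 (isochoric): W = 0 (constant volume).
W_total = -14114 + 0 = -14114 J.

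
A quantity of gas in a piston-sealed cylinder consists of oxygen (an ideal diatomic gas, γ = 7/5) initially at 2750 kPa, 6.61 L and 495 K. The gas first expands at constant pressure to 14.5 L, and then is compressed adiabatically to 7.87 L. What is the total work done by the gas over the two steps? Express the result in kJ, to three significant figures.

W_total ≈ -5.91 kJ

Step 1 (isobaric): W = PΔV = (2750 kPa)(14.5 − 6.61 L) = 21698 J.
After step 1: P = 2750 kPa, V = 14.5 L, T = 1086 K.
Step 2 (adiabatic): W = (P₁V₁ − P₂V₂)/(γ−1) = (39875 − 50916)/0.4 = -27604 J.
W_total = 21698 − 27604 = -5906 J.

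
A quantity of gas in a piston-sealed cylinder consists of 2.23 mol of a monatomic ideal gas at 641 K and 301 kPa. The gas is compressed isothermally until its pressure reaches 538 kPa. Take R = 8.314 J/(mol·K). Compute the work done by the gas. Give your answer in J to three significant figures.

Isothermal process: W = nRT ln(V₂/V₁) = nRT ln(P₁/P₂).
W = (2.23)(8.314)(641) × ln(301/538)
  = 11884 × ln(0.5595) = 11884 × -0.5807
W_by_gas = -6902 J.

W ≈ -6900 J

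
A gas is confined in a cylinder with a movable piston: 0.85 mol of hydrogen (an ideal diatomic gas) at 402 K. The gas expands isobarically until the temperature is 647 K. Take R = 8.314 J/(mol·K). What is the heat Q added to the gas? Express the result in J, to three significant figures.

Q ≈ 6060 J

Isobaric: W = nRΔT = (0.85)(8.314)(245) = 1731 J.
ΔU = nCᵥΔT with Cᵥ = 5R/2: ΔU = (0.85)(20.79)(245) = 4328 J.
Q = ΔU + W = 4328 + 1731 = 6060 J.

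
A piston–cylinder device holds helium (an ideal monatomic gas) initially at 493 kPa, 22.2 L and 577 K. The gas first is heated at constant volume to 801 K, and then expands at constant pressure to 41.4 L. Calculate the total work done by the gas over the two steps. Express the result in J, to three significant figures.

Step 1 (isochoric): W = 0 (constant volume).
After step 1: P = 684.4 kPa (V unchanged).
Step 2 (isobaric): W = PΔV = (684.4 kPa)(41.4 − 22.2 L) = 13140 J.
W_total = 0 + 13140 = 13140 J.

W_total ≈ 13100 J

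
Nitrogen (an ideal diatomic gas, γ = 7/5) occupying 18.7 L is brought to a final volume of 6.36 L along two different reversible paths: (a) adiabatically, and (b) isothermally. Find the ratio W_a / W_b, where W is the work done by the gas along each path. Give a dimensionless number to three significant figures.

Path (a) adiabatic: W = P₁V₁(1 − (V₁/V₂)^(γ−1))/(γ−1) → W_a/(P₁V₁) = -1.349.
Path (b) isothermal: W = P₁V₁ ln(V₂/V₁) → W_b/(P₁V₁) = -1.078.
W_a / W_b = -1.349 / -1.078 = 1.25.

W_a / W_b ≈ 1.25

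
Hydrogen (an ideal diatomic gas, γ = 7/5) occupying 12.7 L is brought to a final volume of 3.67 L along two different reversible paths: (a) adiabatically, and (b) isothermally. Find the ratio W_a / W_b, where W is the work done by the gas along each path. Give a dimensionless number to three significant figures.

Path (a) adiabatic: W = P₁V₁(1 − (V₁/V₂)^(γ−1))/(γ−1) → W_a/(P₁V₁) = -1.608.
Path (b) isothermal: W = P₁V₁ ln(V₂/V₁) → W_b/(P₁V₁) = -1.241.
W_a / W_b = -1.608 / -1.241 = 1.295.

W_a / W_b ≈ 1.30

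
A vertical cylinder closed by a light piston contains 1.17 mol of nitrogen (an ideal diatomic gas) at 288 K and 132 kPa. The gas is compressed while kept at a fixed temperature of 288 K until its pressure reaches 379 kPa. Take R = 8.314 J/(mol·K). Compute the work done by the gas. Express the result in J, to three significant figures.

Isothermal process: W = nRT ln(V₂/V₁) = nRT ln(P₁/P₂).
W = (1.17)(8.314)(288) × ln(132/379)
  = 2801 × ln(0.3483) = 2801 × -1.055
W_by_gas = -2955 J.

W ≈ -2950 J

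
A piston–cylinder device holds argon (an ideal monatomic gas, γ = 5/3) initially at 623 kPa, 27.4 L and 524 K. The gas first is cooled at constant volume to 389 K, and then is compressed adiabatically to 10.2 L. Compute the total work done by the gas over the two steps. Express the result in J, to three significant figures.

W_total ≈ -17700 J

Step 1 (isochoric): W = 0 (constant volume).
After step 1: P = 462.5 kPa (V unchanged).
Step 2 (adiabatic): W = (P₁V₁ − P₂V₂)/(γ−1) = (12672 − 24488)/0.667 = -17724 J.
W_total = 0 − 17724 = -17724 J.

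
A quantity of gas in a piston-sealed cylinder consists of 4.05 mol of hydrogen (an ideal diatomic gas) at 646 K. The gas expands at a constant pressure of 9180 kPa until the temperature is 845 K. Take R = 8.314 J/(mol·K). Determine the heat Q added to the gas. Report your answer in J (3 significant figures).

Isobaric: W = nRΔT = (4.05)(8.314)(199) = 6701 J.
ΔU = nCᵥΔT with Cᵥ = 5R/2: ΔU = (4.05)(20.79)(199) = 16752 J.
Q = ΔU + W = 16752 + 6701 = 23452 J.

Q ≈ 23500 J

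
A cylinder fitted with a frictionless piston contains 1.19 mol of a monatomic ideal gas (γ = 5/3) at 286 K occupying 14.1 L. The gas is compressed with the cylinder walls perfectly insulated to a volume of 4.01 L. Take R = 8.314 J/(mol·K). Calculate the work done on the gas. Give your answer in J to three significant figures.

Adiabatic: TV^(γ−1) = const with γ = 5/3.
T₂ = T₁ (V₁/V₂)^(γ−1) = 286 × (14.1/4.01)^0.667 = 286 × 2.312 = 661.3 K.
W_by = nCᵥ(T₁ − T₂) = (1.19)(12.47)(286 − 661.3) = -5570 J.
Work on gas = −W_by = 5570 J.

W ≈ 5570 J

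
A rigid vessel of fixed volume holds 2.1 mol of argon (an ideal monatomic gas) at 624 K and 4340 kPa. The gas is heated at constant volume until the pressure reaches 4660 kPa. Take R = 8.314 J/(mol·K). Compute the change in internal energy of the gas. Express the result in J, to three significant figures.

ΔU ≈ 1200 J

Constant volume ⇒ W = 0, so Q = ΔU = nCᵥΔT with Cᵥ = 3R/2 = 12.47 J/(mol·K).
At constant V, T₂/T₁ = P₂/P₁ ⇒ ΔT = T₁(P₂/P₁ − 1) = 624·(4660/4340 − 1) = 46.01 K.
ΔU = (2.1)(12.47)(46.01) = 1205 J.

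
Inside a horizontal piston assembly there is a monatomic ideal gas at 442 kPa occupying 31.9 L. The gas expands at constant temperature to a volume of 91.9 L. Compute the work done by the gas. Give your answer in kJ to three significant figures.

Isothermal: W = nRT ln(V₂/V₁) = P₁V₁ ln(V₂/V₁).
P₁V₁ = (442 kPa)(31.9 L) = 14100 J.
W = 14100 × ln(91.9/31.9) = 14100 × 1.058
W_by_gas = 14919 J.

W ≈ 14.9 kJ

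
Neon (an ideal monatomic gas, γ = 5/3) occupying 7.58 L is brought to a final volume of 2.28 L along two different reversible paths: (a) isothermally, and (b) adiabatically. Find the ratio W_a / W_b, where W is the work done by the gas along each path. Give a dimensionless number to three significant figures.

Path (a) isothermal: W = P₁V₁ ln(V₂/V₁) → W_a/(P₁V₁) = -1.201.
Path (b) adiabatic: W = P₁V₁(1 − (V₁/V₂)^(γ−1))/(γ−1) → W_b/(P₁V₁) = -1.841.
W_a / W_b = -1.201 / -1.841 = 0.6524.

W_a / W_b ≈ 0.652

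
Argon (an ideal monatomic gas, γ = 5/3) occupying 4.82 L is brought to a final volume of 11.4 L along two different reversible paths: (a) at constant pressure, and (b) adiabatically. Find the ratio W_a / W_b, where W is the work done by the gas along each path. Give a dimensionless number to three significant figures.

Path (a) isobaric: W = P₁(V₂ − V₁) → W_a/(P₁V₁) = 1.365.
Path (b) adiabatic: W = P₁V₁(1 − (V₁/V₂)^(γ−1))/(γ−1) → W_b/(P₁V₁) = 0.655.
W_a / W_b = 1.365 / 0.655 = 2.084.

W_a / W_b ≈ 2.08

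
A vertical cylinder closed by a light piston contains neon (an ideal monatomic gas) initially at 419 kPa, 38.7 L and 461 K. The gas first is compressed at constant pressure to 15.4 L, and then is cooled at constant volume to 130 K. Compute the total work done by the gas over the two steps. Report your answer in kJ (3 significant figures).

Step 1 (isobaric): W = PΔV = (419 kPa)(15.4 − 38.7 L) = -9763 J.
Step 2 (isochoric): W = 0 (constant volume).
W_total = -9763 + 0 = -9763 J.

W_total ≈ -9.76 kJ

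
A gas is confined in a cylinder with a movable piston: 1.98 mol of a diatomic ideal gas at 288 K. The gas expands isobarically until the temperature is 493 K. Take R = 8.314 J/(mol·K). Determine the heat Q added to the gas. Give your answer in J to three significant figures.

Isobaric: W = nRΔT = (1.98)(8.314)(205) = 3375 J.
ΔU = nCᵥΔT with Cᵥ = 5R/2: ΔU = (1.98)(20.79)(205) = 8437 J.
Q = ΔU + W = 8437 + 3375 = 11811 J.

Q ≈ 11800 J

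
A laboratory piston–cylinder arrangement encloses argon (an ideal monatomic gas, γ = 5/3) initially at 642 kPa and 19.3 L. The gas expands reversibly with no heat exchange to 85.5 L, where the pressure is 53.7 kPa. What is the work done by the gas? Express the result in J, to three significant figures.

Adiabatic: W = (P₁V₁ − P₂V₂)/(γ − 1) with γ = 5/3.
P₁V₁ = 12391 J, P₂V₂ = 4591 J.
W = (12391 − 4591) / 0.6667 = 11699 J.

W ≈ 11700 J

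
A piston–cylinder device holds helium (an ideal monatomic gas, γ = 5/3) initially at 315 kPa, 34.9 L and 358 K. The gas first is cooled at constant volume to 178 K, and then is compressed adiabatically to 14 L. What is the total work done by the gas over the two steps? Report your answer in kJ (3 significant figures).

Step 1 (isochoric): W = 0 (constant volume).
After step 1: P = 156.6 kPa (V unchanged).
Step 2 (adiabatic): W = (P₁V₁ − P₂V₂)/(γ−1) = (5466 − 10049)/0.667 = -6875 J.
W_total = 0 − 6875 = -6875 J.

W_total ≈ -6.87 kJ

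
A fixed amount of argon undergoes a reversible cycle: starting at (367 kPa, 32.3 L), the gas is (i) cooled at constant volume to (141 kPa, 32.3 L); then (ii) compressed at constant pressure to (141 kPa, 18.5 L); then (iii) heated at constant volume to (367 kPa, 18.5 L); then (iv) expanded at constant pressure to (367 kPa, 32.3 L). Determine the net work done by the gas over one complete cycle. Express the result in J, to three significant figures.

W_net ≈ 3120 J

Constant-volume legs do no work.
W(ii) = (141)(18.5 − 32.3) = -1946 J; W(iv) = (367)(32.3 − 18.5) = 5065 J.
W_net = -1946 + 5065 = 3119 J (the clockwise enclosed area).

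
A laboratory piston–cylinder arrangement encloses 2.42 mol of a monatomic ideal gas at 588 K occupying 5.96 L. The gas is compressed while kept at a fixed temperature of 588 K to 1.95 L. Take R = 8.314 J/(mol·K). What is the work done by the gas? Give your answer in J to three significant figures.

W ≈ -13200 J

Isothermal: W = nRT ln(V₂/V₁).
W = (2.42)(8.314)(588) × ln(1.95/5.96)
  = 11830 × -1.117
W_by_gas = -13218 J.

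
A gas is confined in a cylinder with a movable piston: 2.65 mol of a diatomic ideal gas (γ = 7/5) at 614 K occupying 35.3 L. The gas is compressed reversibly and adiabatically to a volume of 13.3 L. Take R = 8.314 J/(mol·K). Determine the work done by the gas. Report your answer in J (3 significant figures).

W ≈ -16200 J

Adiabatic: TV^(γ−1) = const with γ = 7/5.
T₂ = T₁ (V₁/V₂)^(γ−1) = 614 × (35.3/13.3)^0.4 = 614 × 1.478 = 907.3 K.
W_by = nCᵥ(T₁ − T₂) = (2.65)(20.79)(614 − 907.3) = -16154 J.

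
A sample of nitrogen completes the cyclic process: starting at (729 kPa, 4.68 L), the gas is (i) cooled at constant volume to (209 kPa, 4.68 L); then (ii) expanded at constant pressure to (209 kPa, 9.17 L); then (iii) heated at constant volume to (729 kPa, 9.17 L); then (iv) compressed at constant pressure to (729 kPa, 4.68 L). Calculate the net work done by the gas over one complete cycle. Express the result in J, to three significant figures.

Constant-volume legs do no work.
W(ii) = (209)(9.17 − 4.68) = 938.4 J; W(iv) = (729)(4.68 − 9.17) = -3273 J.
W_net = 938.4 − 3273 = -2335 J (the counter-clockwise enclosed area).

W_net ≈ -2330 J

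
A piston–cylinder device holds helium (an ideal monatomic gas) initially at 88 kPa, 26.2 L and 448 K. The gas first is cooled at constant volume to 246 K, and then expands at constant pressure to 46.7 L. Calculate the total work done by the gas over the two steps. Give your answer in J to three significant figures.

Step 1 (isochoric): W = 0 (constant volume).
After step 1: P = 48.32 kPa (V unchanged).
Step 2 (isobaric): W = PΔV = (48.32 kPa)(46.7 − 26.2 L) = 990.6 J.
W_total = 0 + 990.6 = 990.6 J.

W_total ≈ 991 J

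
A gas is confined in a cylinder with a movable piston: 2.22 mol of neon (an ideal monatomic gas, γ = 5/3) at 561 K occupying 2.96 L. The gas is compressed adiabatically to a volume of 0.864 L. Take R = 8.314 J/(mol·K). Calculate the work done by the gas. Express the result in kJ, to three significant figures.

Adiabatic: TV^(γ−1) = const with γ = 5/3.
T₂ = T₁ (V₁/V₂)^(γ−1) = 561 × (2.96/0.864)^0.667 = 561 × 2.273 = 1275 K.
W_by = nCᵥ(T₁ − T₂) = (2.22)(12.47)(561 − 1275) = -19765 J.

W ≈ -19.8 kJ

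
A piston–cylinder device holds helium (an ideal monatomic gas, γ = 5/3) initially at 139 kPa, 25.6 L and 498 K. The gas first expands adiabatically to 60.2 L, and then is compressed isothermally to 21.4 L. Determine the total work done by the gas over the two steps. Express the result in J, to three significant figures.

Step 1 (adiabatic): W = (P₁V₁ − P₂V₂)/(γ−1) = (3558 − 2012)/0.667 = 2319 J.
After step 1: P = 33.43 kPa, V = 60.2 L, T = 281.6 K.
Step 2 (isothermal): W = P₁V₁ ln(V₂/V₁) = (2012) ln(21.4/60.2) = -2081 J.
W_total = 2319 − 2081 = 238 J.

W_total ≈ 238 J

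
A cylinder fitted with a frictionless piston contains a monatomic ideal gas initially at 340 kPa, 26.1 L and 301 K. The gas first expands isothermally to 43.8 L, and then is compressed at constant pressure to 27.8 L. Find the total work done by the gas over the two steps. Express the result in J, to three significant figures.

Step 1 (isothermal): W = P₁V₁ ln(V₂/V₁) = (8874) ln(43.8/26.1) = 4594 J.
After step 1: P = 202.6 kPa, V = 43.8 L, T = 301 K.
Step 2 (isobaric): W = PΔV = (202.6 kPa)(27.8 − 43.8 L) = -3242 J.
W_total = 4594 − 3242 = 1352 J.

W_total ≈ 1350 J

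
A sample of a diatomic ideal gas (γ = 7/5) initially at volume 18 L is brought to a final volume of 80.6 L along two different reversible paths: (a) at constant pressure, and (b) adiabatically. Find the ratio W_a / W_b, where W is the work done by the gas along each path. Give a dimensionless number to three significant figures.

Path (a) isobaric: W = P₁(V₂ − V₁) → W_a/(P₁V₁) = 3.478.
Path (b) adiabatic: W = P₁V₁(1 − (V₁/V₂)^(γ−1))/(γ−1) → W_b/(P₁V₁) = 1.127.
W_a / W_b = 3.478 / 1.127 = 3.085.

W_a / W_b ≈ 3.08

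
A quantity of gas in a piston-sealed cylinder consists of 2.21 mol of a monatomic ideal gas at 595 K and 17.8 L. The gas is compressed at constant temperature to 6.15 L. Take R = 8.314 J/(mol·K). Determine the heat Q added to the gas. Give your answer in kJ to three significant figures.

Isothermal ⇒ ΔU = 0, so Q = W = nRT ln(V₂/V₁).
Q = (2.21)(8.314)(595) ln(6.15/17.8) = 10932 × -1.063 = -11618 J.

Q ≈ -11.6 kJ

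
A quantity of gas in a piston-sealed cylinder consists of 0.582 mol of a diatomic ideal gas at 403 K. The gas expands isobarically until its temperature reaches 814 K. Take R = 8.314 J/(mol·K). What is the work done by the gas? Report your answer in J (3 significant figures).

Isobaric: W = P ΔV = nR ΔT.
W = (0.582)(8.314)(814 − 403) = 1989 J.

W ≈ 1990 J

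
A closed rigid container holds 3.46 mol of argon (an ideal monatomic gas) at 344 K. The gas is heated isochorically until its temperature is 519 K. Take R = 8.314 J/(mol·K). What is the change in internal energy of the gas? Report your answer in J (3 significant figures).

ΔU ≈ 7550 J

Constant volume ⇒ W = 0, so Q = ΔU = nCᵥΔT with Cᵥ = 3R/2 = 12.47 J/(mol·K).
ΔU = (3.46)(12.47)(519 − 344) = 7551 J.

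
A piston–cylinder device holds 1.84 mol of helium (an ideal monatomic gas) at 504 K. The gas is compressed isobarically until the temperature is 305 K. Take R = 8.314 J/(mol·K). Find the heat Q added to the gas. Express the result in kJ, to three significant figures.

Isobaric: W = nRΔT = (1.84)(8.314)(-199) = -3044 J.
ΔU = nCᵥΔT with Cᵥ = 3R/2: ΔU = (1.84)(12.47)(-199) = -4566 J.
Q = ΔU + W = -4566 − 3044 = -7611 J.

Q ≈ -7.61 kJ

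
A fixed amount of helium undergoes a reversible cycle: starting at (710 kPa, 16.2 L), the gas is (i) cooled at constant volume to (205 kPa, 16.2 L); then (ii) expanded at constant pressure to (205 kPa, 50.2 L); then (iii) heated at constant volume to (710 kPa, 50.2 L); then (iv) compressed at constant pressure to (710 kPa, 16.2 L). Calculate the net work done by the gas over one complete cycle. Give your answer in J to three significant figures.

W_net ≈ -17200 J

Constant-volume legs do no work.
W(ii) = (205)(50.2 − 16.2) = 6970 J; W(iv) = (710)(16.2 − 50.2) = -24140 J.
W_net = 6970 − 24140 = -17170 J (the counter-clockwise enclosed area).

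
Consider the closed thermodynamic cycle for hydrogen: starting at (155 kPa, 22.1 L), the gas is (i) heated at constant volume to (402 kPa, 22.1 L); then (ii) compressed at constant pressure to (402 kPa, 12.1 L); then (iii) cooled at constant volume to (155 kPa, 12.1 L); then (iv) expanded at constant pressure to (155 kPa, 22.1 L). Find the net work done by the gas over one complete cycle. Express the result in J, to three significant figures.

Constant-volume legs do no work.
W(ii) = (402)(12.1 − 22.1) = -4020 J; W(iv) = (155)(22.1 − 12.1) = 1550 J.
W_net = -4020 + 1550 = -2470 J (the counter-clockwise enclosed area).

W_net ≈ -2470 J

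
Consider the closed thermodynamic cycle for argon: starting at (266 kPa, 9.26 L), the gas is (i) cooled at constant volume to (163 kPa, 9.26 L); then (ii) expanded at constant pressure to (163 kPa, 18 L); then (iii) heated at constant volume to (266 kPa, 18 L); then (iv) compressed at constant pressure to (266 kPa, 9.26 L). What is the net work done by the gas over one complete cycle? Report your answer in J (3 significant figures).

W_net ≈ -900 J

Constant-volume legs do no work.
W(ii) = (163)(18 − 9.26) = 1425 J; W(iv) = (266)(9.26 − 18) = -2325 J.
W_net = 1425 − 2325 = -900.2 J (the counter-clockwise enclosed area).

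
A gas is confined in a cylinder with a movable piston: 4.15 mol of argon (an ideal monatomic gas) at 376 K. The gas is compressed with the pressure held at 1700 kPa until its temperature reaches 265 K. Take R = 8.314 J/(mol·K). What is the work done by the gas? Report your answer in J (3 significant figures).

W ≈ -3830 J

Isobaric: W = P ΔV = nR ΔT.
W = (4.15)(8.314)(265 − 376) = -3830 J.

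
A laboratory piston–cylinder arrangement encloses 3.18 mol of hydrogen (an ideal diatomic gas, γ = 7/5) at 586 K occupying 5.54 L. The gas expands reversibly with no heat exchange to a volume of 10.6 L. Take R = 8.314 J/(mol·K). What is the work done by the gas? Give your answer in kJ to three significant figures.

Adiabatic: TV^(γ−1) = const with γ = 7/5.
T₂ = T₁ (V₁/V₂)^(γ−1) = 586 × (5.54/10.6)^0.4 = 586 × 0.7714 = 452 K.
W_by = nCᵥ(T₁ − T₂) = (3.18)(20.79)(586 − 452) = 8854 J.

W ≈ 8.85 kJ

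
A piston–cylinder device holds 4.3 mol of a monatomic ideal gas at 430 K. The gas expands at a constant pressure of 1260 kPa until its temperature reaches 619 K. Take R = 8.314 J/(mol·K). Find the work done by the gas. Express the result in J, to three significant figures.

W ≈ 6760 J

Isobaric: W = P ΔV = nR ΔT.
W = (4.3)(8.314)(619 − 430) = 6757 J.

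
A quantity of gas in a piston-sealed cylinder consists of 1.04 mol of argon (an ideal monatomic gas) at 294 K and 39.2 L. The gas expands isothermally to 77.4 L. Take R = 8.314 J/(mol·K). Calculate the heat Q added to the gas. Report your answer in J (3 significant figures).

Isothermal ⇒ ΔU = 0, so Q = W = nRT ln(V₂/V₁).
Q = (1.04)(8.314)(294) ln(77.4/39.2) = 2542 × 0.6803 = 1729 J.

Q ≈ 1730 J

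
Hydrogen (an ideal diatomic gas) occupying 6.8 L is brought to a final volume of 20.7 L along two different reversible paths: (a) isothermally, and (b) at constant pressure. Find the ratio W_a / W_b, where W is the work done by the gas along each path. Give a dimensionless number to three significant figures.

W_a / W_b ≈ 0.545

Path (a) isothermal: W = P₁V₁ ln(V₂/V₁) → W_a/(P₁V₁) = 1.113.
Path (b) isobaric: W = P₁(V₂ − V₁) → W_b/(P₁V₁) = 2.044.
W_a / W_b = 1.113 / 2.044 = 0.5446.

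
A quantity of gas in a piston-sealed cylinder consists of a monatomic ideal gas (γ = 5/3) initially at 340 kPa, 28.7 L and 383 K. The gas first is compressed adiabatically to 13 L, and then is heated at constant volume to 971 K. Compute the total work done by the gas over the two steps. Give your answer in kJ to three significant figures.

Step 1 (adiabatic): W = (P₁V₁ − P₂V₂)/(γ−1) = (9758 − 16544)/0.667 = -10180 J.
Step 2 (isochoric): W = 0 (constant volume).
W_total = -10180 + 0 = -10180 J.

W_total ≈ -10.2 kJ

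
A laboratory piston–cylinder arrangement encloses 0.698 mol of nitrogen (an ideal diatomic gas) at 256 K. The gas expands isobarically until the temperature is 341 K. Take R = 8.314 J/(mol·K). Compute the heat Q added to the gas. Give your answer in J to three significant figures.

Isobaric: W = nRΔT = (0.698)(8.314)(85) = 493.3 J.
ΔU = nCᵥΔT with Cᵥ = 5R/2: ΔU = (0.698)(20.79)(85) = 1233 J.
Q = ΔU + W = 1233 + 493.3 = 1726 J.

Q ≈ 1730 J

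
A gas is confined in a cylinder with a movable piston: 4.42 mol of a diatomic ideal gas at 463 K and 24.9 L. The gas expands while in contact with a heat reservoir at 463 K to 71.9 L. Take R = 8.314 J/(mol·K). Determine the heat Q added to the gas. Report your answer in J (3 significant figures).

Isothermal ⇒ ΔU = 0, so Q = W = nRT ln(V₂/V₁).
Q = (4.42)(8.314)(463) ln(71.9/24.9) = 17014 × 1.06 = 18042 J.

Q ≈ 18000 J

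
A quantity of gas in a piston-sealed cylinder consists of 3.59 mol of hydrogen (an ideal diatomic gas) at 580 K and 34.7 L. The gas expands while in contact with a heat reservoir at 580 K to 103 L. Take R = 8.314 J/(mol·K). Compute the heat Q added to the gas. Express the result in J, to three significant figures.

Isothermal ⇒ ΔU = 0, so Q = W = nRT ln(V₂/V₁).
Q = (3.59)(8.314)(580) ln(103/34.7) = 17311 × 1.088 = 18835 J.

Q ≈ 18800 J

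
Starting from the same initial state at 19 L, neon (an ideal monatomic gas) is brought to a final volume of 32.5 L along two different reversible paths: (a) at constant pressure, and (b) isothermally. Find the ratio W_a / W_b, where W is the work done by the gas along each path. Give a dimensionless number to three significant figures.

W_a / W_b ≈ 1.32

Path (a) isobaric: W = P₁(V₂ − V₁) → W_a/(P₁V₁) = 0.7105.
Path (b) isothermal: W = P₁V₁ ln(V₂/V₁) → W_b/(P₁V₁) = 0.5368.
W_a / W_b = 0.7105 / 0.5368 = 1.324.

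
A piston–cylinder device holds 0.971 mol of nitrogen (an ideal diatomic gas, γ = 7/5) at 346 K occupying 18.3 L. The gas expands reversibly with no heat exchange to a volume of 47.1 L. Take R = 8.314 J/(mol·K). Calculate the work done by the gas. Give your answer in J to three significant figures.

Adiabatic: TV^(γ−1) = const with γ = 7/5.
T₂ = T₁ (V₁/V₂)^(γ−1) = 346 × (18.3/47.1)^0.4 = 346 × 0.6851 = 237.1 K.
W_by = nCᵥ(T₁ − T₂) = (0.971)(20.79)(346 − 237.1) = 2199 J.

W ≈ 2200 J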